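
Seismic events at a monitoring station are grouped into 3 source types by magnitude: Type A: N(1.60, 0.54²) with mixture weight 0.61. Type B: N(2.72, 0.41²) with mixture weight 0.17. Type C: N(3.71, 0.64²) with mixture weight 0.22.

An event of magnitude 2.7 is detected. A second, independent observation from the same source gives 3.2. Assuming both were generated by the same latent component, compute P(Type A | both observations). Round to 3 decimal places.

0.005

The responsibility of component k is π_k f_k(x) divided by Σ_j π_j f_j(x).
Since both observations come from the same component, the likelihood for component k is f_k(x₁)·f_k(x₂).
  p_A = [(1/(0.54·√(2π)))·exp(−(2.7−1.60)²/(2·0.54²)) = 0.738782·exp(-2.07476) = 0.0927811] × [0.00916533] = 0.00085037
  p_B = [(1/(0.41·√(2π)))·exp(−(2.7−2.72)²/(2·0.41²)) = 0.973030·exp(-0.00119) = 0.971873] × [0.490345] = 0.476553
  p_C = [(1/(0.64·√(2π)))·exp(−(2.7−3.71)²/(2·0.64²)) = 0.623347·exp(-1.24524) = 0.179444] × [0.453774] = 0.0814271
Unnormalised posteriors:
  π_A·p_A = 0.61 × 0.00085037 = 0.000518725
  π_B·p_B = 0.17 × 0.476553 = 0.081014
  π_C·p_C = 0.22 × 0.0814271 = 0.017914
Normaliser: 0.000518725 + 0.081014 + 0.017914 = 0.0994466
P(Type A | x₁,x₂) ≈ 0.005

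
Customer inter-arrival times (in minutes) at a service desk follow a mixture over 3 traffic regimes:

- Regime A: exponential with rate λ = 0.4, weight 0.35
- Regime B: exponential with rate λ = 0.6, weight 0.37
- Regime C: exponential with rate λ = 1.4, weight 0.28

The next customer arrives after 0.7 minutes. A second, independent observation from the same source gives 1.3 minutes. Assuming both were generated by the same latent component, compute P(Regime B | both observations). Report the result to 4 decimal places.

Apply Bayes' rule: the posterior for each component is proportional to its prior times its likelihood at x.
Since both observations come from the same component, the likelihood for component k is f_k(x₁)·f_k(x₂).
  p_A = [0.302313] × [0.237808] = 0.0718926
  p_B = [0.394228] × [0.275044] = 0.10843
  p_C = [0.525436] × [0.226836] = 0.119188
Prior × likelihood for each component:
  π_A·p_A = 0.35 × 0.0718926 = 0.0251624
  π_B·p_B = 0.37 × 0.10843 = 0.0401191
  π_C·p_C = 0.28 × 0.119188 = 0.0333726
Denominator: 0.0251624 + 0.0401191 + 0.0333726 = 0.0986541
P(Regime B | x₁,x₂) ≈ 0.4067

0.4067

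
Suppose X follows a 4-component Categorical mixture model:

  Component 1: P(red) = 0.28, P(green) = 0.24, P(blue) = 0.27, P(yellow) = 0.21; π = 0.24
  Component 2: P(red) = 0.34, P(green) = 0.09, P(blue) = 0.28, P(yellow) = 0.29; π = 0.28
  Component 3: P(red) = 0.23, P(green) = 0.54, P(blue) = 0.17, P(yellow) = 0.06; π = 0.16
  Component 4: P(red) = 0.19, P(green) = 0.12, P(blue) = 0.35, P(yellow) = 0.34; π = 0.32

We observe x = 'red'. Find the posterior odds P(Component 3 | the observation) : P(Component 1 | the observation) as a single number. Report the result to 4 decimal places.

Posterior odds = (π_i f_i(x)) / (π_j f_j(x)); the normalising sum cancels.
Evaluate each component's likelihood at the observed value:
  p_1 = P(red | comp) = 0.28
  p_2 = P(red | comp) = 0.34
  p_3 = P(red | comp) = 0.23
  p_4 = P(red | comp) = 0.19
Posterior odds = (π_3·p_3) / (π_1·p_1) = (0.16·0.23) / (0.24·0.28) = 0.0368 / 0.0672 ≈ 0.5476

0.5476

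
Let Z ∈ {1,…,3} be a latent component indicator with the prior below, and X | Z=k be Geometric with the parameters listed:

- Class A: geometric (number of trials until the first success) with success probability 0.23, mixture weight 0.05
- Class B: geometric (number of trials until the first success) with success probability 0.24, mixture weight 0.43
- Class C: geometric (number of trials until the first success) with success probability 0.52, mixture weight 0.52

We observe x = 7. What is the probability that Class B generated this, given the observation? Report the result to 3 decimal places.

0.777

Apply Bayes' rule: the posterior for each component is proportional to its prior times its likelihood at x.
Geometric probabilities:
  L_A = 0.23·(1−0.23)^6 = 0.23·0.208422 = 0.0479371
  L_B = 0.24·(1−0.24)^6 = 0.24·0.1927 = 0.046248
  L_C = 0.52·(1−0.52)^6 = 0.52·0.0122306 = 0.00635991
Weight by the priors:
  π_A·L_A = 0.05 × 0.0479371 = 0.00239686
  π_B·L_B = 0.43 × 0.046248 = 0.0198866
  π_C·L_C = 0.52 × 0.00635991 = 0.00330715
Denominator: 0.00239686 + 0.0198866 + 0.00330715 = 0.0255906
Responsibility of Class B: 0.0198866 / 0.0255906 ≈ 0.777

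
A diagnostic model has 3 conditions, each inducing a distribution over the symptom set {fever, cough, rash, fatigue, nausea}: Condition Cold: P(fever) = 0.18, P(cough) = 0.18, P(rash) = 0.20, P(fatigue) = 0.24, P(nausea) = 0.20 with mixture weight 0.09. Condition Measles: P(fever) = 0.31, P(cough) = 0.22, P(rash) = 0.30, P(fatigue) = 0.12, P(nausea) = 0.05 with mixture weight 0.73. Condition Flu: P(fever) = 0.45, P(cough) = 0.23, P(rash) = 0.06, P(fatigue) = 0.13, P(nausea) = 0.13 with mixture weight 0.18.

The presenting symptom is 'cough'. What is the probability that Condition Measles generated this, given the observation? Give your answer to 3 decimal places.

Apply Bayes' rule: the posterior for each component is proportional to its prior times its likelihood at x.
Categorical probabilities:
  L_Cold = P(cough | comp) = 0.18
  L_Measles = P(cough | comp) = 0.22
  L_Flu = P(cough | comp) = 0.23
Multiply by the mixture weights:
  π_Cold·L_Cold = 0.09 × 0.18 = 0.0162
  π_Measles·L_Measles = 0.73 × 0.22 = 0.1606
  π_Flu·L_Flu = 0.18 × 0.23 = 0.0414
Denominator: 0.0162 + 0.1606 + 0.0414 = 0.2182
So the posterior for Condition Measles is 0.1606 / 0.2182 ≈ 0.736.

0.736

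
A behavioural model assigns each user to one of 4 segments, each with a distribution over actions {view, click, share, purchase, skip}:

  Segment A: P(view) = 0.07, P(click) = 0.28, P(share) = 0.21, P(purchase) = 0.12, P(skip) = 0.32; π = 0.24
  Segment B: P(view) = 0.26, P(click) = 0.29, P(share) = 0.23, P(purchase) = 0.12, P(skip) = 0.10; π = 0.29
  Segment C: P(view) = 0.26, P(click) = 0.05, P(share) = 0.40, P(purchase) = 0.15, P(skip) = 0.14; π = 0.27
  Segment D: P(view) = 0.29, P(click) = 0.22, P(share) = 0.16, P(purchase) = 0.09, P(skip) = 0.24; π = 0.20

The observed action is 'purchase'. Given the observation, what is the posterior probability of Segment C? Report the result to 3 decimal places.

P(component k | x) = P(Z=k)·f_k(x) / marginal(x), where marginal(x) = Σ_j P(Z=j)·f_j(x).
Categorical probabilities:
  f_A = 0.12
  f_B = 0.12
  f_C = 0.15
  f_D = 0.09
Unnormalised posteriors:
  P(Z=A)·f_A = 0.24 × 0.12 = 0.0288
  P(Z=B)·f_B = 0.29 × 0.12 = 0.0348
  P(Z=C)·f_C = 0.27 × 0.15 = 0.0405
  P(Z=D)·f_D = 0.20 × 0.09 = 0.018
Normaliser: 0.0288 + 0.0348 + 0.0405 + 0.018 = 0.1221
P(Segment C | x) ≈ 0.332

0.332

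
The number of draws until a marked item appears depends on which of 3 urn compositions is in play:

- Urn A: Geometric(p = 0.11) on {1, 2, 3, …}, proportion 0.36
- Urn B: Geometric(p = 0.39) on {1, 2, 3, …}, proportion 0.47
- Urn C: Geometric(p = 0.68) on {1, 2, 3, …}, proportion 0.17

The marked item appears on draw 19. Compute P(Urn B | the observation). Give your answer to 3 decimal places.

By Bayes' theorem, P(k | x) = P(Z=k) f_k(x) / Σ_j P(Z=j) f_j(x).
Component likelihoods at x = 19:
  p_A = 0.11·(1−0.11)^18 = 0.11·0.12275 = 0.0135025
  p_B = 0.39·(1−0.39)^18 = 0.39·0.000136753 = 5.33337e-05
  p_C = 0.68·(1−0.68)^18 = 0.68·1.23794e-09 = 8.41799e-10
Weight by the priors:
  P(Z=A)·p_A = 0.36 × 0.0135025 = 0.00486088
  P(Z=B)·p_B = 0.47 × 5.33337e-05 = 2.50668e-05
  P(Z=C)·p_C = 0.17 × 8.41799e-10 = 1.43106e-10
Normaliser: 0.00486088 + 2.50668e-05 + 1.43106e-10 = 0.00488595
Responsibility of Urn B: 2.50668e-05 / 0.00488595 ≈ 0.005

0.005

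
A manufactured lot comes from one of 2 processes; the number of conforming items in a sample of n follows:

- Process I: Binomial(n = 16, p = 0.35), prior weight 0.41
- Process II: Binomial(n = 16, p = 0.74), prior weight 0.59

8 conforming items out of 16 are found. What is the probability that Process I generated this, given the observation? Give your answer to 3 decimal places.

0.726

P(component k | x) = P(Z=k)·f_k(x) / marginal(x), where marginal(x) = Σ_j P(Z=j)·f_j(x).
Binomial probabilities:
  f_I = C(16,8)·0.35^8·0.65^8 = 12870·0.000225188·0.0318645 = 0.0923485
  f_II = C(16,8)·0.74^8·0.26^8 = 12870·0.0899195·2.08827e-05 = 0.0241668
Multiply by the mixture weights:
  P(Z=I)·f_I = 0.41 × 0.0923485 = 0.0378629
  P(Z=II)·f_II = 0.59 × 0.0241668 = 0.0142584
Normaliser: 0.0378629 + 0.0142584 = 0.0521213
So the posterior for Process I is 0.0378629 / 0.0521213 ≈ 0.726.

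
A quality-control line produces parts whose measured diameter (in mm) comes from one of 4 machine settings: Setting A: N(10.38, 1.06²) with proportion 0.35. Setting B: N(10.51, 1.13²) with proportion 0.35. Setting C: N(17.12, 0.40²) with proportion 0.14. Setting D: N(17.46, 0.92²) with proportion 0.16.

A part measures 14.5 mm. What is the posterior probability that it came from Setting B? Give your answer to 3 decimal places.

0.345

By Bayes' theorem, P(k | x) = P(Z=k) f_k(x) / Σ_j P(Z=j) f_j(x).
Evaluate each component's likelihood at the observed value:
  f_A = 0.0001973
  f_B = 0.00069261
  f_C = 4.81605e-10
  f_D = 0.00245075
Unnormalised posteriors:
  P(Z=A)·f_A = 0.35 × 0.0001973 = 6.9055e-05
  P(Z=B)·f_B = 0.35 × 0.00069261 = 0.000242414
  P(Z=C)·f_C = 0.14 × 4.81605e-10 = 6.74246e-11
  P(Z=D)·f_D = 0.16 × 0.00245075 = 0.00039212
Normaliser: 6.9055e-05 + 0.000242414 + 6.74246e-11 + 0.00039212 = 0.000703589
Responsibility of Setting B: 0.000242414 / 0.000703589 ≈ 0.345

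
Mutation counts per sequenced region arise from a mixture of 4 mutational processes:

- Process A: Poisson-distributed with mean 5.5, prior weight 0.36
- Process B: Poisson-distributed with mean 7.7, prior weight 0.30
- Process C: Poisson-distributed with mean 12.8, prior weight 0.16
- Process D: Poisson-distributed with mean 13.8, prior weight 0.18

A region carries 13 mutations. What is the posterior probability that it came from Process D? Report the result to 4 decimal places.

Posterior ∝ prior × likelihood, so P(k | x) ∝ P(Z=k) f_k(x); normalise over all components.
Component likelihoods at x = 13 mutations:
  f_A = 0.00276576
  f_B = 0.0243238
  f_C = 0.109769
  f_D = 0.10737
Multiply by the mixture weights:
  P(Z=A)·f_A = 0.36 × 0.00276576 = 0.000995675
  P(Z=B)·f_B = 0.30 × 0.0243238 = 0.00729714
  P(Z=C)·f_C = 0.16 × 0.109769 = 0.017563
  P(Z=D)·f_D = 0.18 × 0.10737 = 0.0193266
Evidence: 0.000995675 + 0.00729714 + 0.017563 + 0.0193266 = 0.0451825
Responsibility of Process D: 0.0193266 / 0.0451825 ≈ 0.4277

0.4277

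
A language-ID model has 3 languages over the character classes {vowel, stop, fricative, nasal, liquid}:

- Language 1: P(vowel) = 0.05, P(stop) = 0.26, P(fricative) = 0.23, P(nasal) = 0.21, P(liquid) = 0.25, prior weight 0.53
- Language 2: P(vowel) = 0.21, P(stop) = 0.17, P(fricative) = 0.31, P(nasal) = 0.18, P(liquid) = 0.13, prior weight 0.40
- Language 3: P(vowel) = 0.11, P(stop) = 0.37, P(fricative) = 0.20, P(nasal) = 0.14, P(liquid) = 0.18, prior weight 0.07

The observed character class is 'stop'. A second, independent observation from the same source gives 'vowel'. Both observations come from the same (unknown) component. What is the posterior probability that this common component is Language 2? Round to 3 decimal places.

Apply Bayes' rule: the posterior for each component is proportional to its prior times its likelihood at x.
Since both observations come from the same component, the likelihood for component k is f_k(x₁)·f_k(x₂).
  f_1 = [0.26] × [0.05] = 0.013
  f_2 = [0.17] × [0.21] = 0.0357
  f_3 = [0.37] × [0.11] = 0.0407
Prior × likelihood for each component:
  w_1·f_1 = 0.53 × 0.013 = 0.00689
  w_2·f_2 = 0.40 × 0.0357 = 0.01428
  w_3·f_3 = 0.07 × 0.0407 = 0.002849
Sum: 0.00689 + 0.01428 + 0.002849 = 0.024019
P(Language 2 | x) ≈ 0.595

0.595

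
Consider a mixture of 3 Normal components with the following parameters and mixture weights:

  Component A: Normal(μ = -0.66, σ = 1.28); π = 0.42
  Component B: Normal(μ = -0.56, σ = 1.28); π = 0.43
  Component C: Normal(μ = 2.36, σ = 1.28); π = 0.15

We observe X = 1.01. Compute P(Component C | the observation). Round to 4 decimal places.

Posterior ∝ prior × likelihood, so P(k | x) ∝ π_k f_k(x); normalise over all components.
Evaluate each component's likelihood at the observed value:
  L_A = (1/(1.28·√(2π)))·exp(−(1.01−-0.66)²/(2·1.28²)) = 0.311674·exp(-0.85110) = 0.133067
  L_B = (1/(1.28·√(2π)))·exp(−(1.01−-0.56)²/(2·1.28²)) = 0.311674·exp(-0.75223) = 0.146897
  L_C = (1/(1.28·√(2π)))·exp(−(1.01−2.36)²/(2·1.28²)) = 0.311674·exp(-0.55618) = 0.178712
Weight by the priors:
  π_A·L_A = 0.42 × 0.133067 = 0.0558881
  π_B·L_B = 0.43 × 0.146897 = 0.0631655
  π_C·L_C = 0.15 × 0.178712 = 0.0268068
Normaliser: 0.0558881 + 0.0631655 + 0.0268068 = 0.14586
Responsibility of Component C: 0.0268068 / 0.14586 ≈ 0.1838

0.1838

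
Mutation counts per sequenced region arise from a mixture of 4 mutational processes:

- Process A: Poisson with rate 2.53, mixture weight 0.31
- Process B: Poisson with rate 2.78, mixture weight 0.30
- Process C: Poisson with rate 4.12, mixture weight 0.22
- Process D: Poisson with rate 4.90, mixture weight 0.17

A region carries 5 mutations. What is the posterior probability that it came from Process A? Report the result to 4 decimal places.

0.1901

The responsibility of component k is w_k f_k(x) divided by Σ_j w_j f_j(x).
Evaluate each component's likelihood at the observed value:
  L_A = e^(−2.53)·2.53^5/5! = 0.0688108
  L_B = e^(−2.78)·2.78^5/5! = 0.0858428
  L_C = e^(−4.12)·4.12^5/5! = 0.160698
  L_D = e^(−4.90)·4.90^5/5! = 0.17529
Unnormalised posteriors:
  w_A·L_A = 0.31 × 0.0688108 = 0.0213313
  w_B·L_B = 0.30 × 0.0858428 = 0.0257529
  w_C·L_C = 0.22 × 0.160698 = 0.0353536
  w_D·L_D = 0.17 × 0.17529 = 0.0297992
Sum: 0.0213313 + 0.0257529 + 0.0353536 + 0.0297992 = 0.112237
Responsibility of Process A: 0.0213313 / 0.112237 ≈ 0.1901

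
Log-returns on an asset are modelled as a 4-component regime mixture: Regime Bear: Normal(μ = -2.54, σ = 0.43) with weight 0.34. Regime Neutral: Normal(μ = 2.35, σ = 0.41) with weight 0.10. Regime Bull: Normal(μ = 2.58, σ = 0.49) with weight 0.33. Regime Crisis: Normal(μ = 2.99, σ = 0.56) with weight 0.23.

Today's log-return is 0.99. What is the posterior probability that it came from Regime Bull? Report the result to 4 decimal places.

Apply Bayes' rule: the posterior for each component is proportional to its prior times its likelihood at x.
Component likelihoods at x = 0.99:
  p_Bear = 2.15434e-15
  p_Neutral = 0.00397064
  p_Bull = 0.0042101
  p_Crisis = 0.00121056
Prior × likelihood for each component:
  π_Bear·p_Bear = 0.34 × 2.15434e-15 = 7.32476e-16
  π_Neutral·p_Neutral = 0.10 × 0.00397064 = 0.000397064
  π_Bull·p_Bull = 0.33 × 0.0042101 = 0.00138933
  π_Crisis·p_Crisis = 0.23 × 0.00121056 = 0.000278429
Normaliser: 7.32476e-16 + 0.000397064 + 0.00138933 + 0.000278429 = 0.00206482
So the posterior for Regime Bull is 0.00138933 / 0.00206482 ≈ 0.6729.

0.6729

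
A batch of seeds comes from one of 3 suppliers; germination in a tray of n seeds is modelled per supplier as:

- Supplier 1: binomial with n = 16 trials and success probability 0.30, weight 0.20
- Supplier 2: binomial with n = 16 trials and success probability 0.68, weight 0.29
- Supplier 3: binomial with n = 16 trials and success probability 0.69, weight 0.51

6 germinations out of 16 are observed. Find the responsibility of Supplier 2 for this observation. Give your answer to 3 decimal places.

0.066

Posterior ∝ prior × likelihood, so P(k | x) ∝ w_k f_k(x); normalise over all components.
Evaluate each component's likelihood at the observed value:
  L_1 = C(16,6)·0.30^6·0.70^10 = 8008·0.000729·0.0282475 = 0.164904
  L_2 = C(16,6)·0.68^6·0.32^10 = 8008·0.0988675·1.1259e-05 = 0.0089141
  L_3 = C(16,6)·0.69^6·0.31^10 = 8008·0.107918·8.19628e-06 = 0.0070833
Unnormalised posteriors:
  w_1·L_1 = 0.20 × 0.164904 = 0.0329809
  w_2·L_2 = 0.29 × 0.0089141 = 0.00258509
  w_3·L_3 = 0.51 × 0.0070833 = 0.00361248
Normaliser: 0.0329809 + 0.00258509 + 0.00361248 = 0.0391784
So the posterior for Supplier 2 is 0.00258509 / 0.0391784 ≈ 0.066.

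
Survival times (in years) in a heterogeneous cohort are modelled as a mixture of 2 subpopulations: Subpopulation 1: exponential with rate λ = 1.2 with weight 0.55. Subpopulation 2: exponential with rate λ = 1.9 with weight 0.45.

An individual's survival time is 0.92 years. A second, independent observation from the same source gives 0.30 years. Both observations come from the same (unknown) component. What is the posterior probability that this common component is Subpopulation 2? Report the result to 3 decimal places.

0.466

P(component k | x) = π_k·f_k(x) / marginal(x), where marginal(x) = Σ_j π_j·f_j(x).
Since both observations come from the same component, the likelihood for component k is f_k(x₁)·f_k(x₂).
  L_1 = [1.2·e^(−1.2·0.92) = 1.2·e^(−1.1040) = 0.397851] × [0.837212] = 0.333085
  L_2 = [1.9·e^(−1.9·0.92) = 1.9·e^(−1.7480) = 0.330831] × [1.0745] = 0.355478
Unnormalised posteriors:
  π_1·L_1 = 0.55 × 0.333085 = 0.183197
  π_2·L_2 = 0.45 × 0.355478 = 0.159965
Evidence: 0.183197 + 0.159965 = 0.343162
Responsibility of Subpopulation 2: 0.159965 / 0.343162 ≈ 0.466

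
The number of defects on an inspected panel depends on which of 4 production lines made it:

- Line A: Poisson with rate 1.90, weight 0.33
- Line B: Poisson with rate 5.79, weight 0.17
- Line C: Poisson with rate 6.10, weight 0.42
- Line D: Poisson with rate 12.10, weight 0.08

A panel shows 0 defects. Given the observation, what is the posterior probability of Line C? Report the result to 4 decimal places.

0.0185

The responsibility of component k is P(Z=k) f_k(x) divided by Σ_j P(Z=j) f_j(x).
Evaluate each component's likelihood at the observed value:
  L_A = e^(−1.90)·1.90^0/0! = 0.149569
  L_B = e^(−5.79)·5.79^0/0! = 0.00305798
  L_C = e^(−6.10)·6.10^0/0! = 0.00224287
  L_D = e^(−12.10)·12.10^0/0! = 5.55951e-06
Unnormalised posteriors:
  P(Z=A)·L_A = 0.33 × 0.149569 = 0.0493576
  P(Z=B)·L_B = 0.17 × 0.00305798 = 0.000519857
  P(Z=C)·L_C = 0.42 × 0.00224287 = 0.000942004
  P(Z=D)·L_D = 0.08 × 5.55951e-06 = 4.44761e-07
Marginal: 0.0493576 + 0.000519857 + 0.000942004 + 4.44761e-07 = 0.05082
Responsibility of Line C: 0.000942004 / 0.05082 ≈ 0.0185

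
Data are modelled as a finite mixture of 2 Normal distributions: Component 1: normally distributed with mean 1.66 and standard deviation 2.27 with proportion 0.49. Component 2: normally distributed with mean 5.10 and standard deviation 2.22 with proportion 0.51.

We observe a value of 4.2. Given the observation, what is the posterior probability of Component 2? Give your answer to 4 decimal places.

0.6471

P(component k | x) = π_k·f_k(x) / marginal(x), where marginal(x) = Σ_j π_j·f_j(x).
Component likelihoods at x = 4.2:
  p_1 = 0.0939742
  p_2 = 0.165527
Unnormalised posteriors:
  π_1·p_1 = 0.49 × 0.0939742 = 0.0460474
  π_2·p_2 = 0.51 × 0.165527 = 0.0844186
Marginal: 0.0460474 + 0.0844186 = 0.130466
P(Component 2 | data) = 0.0844186 / 0.130466 ≈ 0.6471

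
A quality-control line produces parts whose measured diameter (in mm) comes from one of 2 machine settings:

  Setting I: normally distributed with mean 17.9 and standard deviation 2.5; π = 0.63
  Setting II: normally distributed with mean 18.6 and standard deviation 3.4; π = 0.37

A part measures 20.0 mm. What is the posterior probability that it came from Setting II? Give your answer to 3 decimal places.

0.361

The responsibility of component k is w_k f_k(x) divided by Σ_j w_j f_j(x).
Normal densities:
  p_I = 0.112138
  p_II = 0.107799
Prior × likelihood for each component:
  w_I·p_I = 0.63 × 0.112138 = 0.0706466
  w_II·p_II = 0.37 × 0.107799 = 0.0398855
Normaliser: 0.0706466 + 0.0398855 = 0.110532
So the posterior for Setting II is 0.0398855 / 0.110532 ≈ 0.361.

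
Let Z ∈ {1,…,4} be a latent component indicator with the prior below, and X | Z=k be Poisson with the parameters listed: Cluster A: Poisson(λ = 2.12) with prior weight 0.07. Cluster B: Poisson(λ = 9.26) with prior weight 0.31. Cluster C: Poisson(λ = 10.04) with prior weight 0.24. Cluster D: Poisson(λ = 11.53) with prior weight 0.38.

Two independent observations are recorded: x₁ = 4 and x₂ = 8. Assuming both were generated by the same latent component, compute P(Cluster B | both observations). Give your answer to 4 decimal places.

0.6179

By Bayes' theorem, P(k | x) = P(Z=k) f_k(x) / Σ_j P(Z=j) f_j(x).
Since both observations come from the same component, the likelihood for component k is f_k(x₁)·f_k(x₂).
  L_A = [0.101025] × [0.00121468] = 0.000122713
  L_B = [0.0291518] × [0.127585] = 0.00371934
  L_C = [0.0184675] × [0.111695] = 0.00206272
  L_D = [0.0072392] × [0.076155] = 0.000551301
Prior × likelihood for each component:
  P(Z=A)·L_A = 0.07 × 0.000122713 = 8.5899e-06
  P(Z=B)·L_B = 0.31 × 0.00371934 = 0.001153
  P(Z=C)·L_C = 0.24 × 0.00206272 = 0.000495052
  P(Z=D)·L_D = 0.38 × 0.000551301 = 0.000209495
Evidence: 8.5899e-06 + 0.001153 + 0.000495052 + 0.000209495 = 0.00186613
P(Cluster B | x₁,x₂) ≈ 0.6179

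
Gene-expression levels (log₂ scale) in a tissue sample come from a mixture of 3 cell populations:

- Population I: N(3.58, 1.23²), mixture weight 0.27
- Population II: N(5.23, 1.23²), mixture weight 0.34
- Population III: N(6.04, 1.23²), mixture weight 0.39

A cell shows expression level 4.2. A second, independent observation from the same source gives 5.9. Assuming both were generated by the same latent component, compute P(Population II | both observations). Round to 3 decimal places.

0.553

By Bayes' theorem, P(k | x) = P(Z=k) f_k(x) / Σ_j P(Z=j) f_j(x).
Since both observations come from the same component, the likelihood for component k is f_k(x₁)·f_k(x₂).
  f_I = [(1/(1.23·√(2π)))·exp(−(4.2−3.58)²/(2·1.23²)) = 0.324343·exp(-0.12704) = 0.285648] × [0.0547604] = 0.0156422
  f_II = [(1/(1.23·√(2π)))·exp(−(4.2−5.23)²/(2·1.23²)) = 0.324343·exp(-0.35062) = 0.22842] × [0.279624] = 0.0638716
  f_III = [(1/(1.23·√(2π)))·exp(−(4.2−6.04)²/(2·1.23²)) = 0.324343·exp(-1.11891) = 0.105942] × [0.322249] = 0.0341397
Weight by the priors:
  P(Z=I)·f_I = 0.27 × 0.0156422 = 0.0042234
  P(Z=II)·f_II = 0.34 × 0.0638716 = 0.0217163
  P(Z=III)·f_III = 0.39 × 0.0341397 = 0.0133145
Denominator: 0.0042234 + 0.0217163 + 0.0133145 = 0.0392542
Responsibility of Population II: 0.0217163 / 0.0392542 ≈ 0.553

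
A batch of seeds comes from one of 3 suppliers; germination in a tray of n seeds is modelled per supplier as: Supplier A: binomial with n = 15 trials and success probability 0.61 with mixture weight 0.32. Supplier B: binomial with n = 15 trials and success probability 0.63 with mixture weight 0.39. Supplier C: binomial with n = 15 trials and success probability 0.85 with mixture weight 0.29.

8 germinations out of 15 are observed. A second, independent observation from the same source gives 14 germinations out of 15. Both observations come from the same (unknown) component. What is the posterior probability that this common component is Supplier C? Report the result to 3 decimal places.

Posterior ∝ prior × likelihood, so P(k | x) ∝ π_k f_k(x); normalise over all components.
Since both observations come from the same component, the likelihood for component k is f_k(x₁)·f_k(x₂).
  f_A = [C(15,8)·0.61^8·0.39^7 = 6435·0.0191707·0.00137231 = 0.169293] × [0.00577795] = 0.000978167
  f_B = [C(15,8)·0.63^8·0.37^7 = 6435·0.0248156·0.000949319 = 0.151595] × [0.00861114] = 0.00130541
  f_C = [C(15,8)·0.85^8·0.15^7 = 6435·0.272491·1.70859e-06 = 0.00299598] × [0.231232] = 0.000692765
Weight by the priors:
  π_A·f_A = 0.32 × 0.000978167 = 0.000313013
  π_B·f_B = 0.39 × 0.00130541 = 0.000509108
  π_C·f_C = 0.29 × 0.000692765 = 0.000200902
Normaliser: 0.000313013 + 0.000509108 + 0.000200902 = 0.00102302
So the posterior for Supplier C is 0.000200902 / 0.00102302 ≈ 0.196.

0.196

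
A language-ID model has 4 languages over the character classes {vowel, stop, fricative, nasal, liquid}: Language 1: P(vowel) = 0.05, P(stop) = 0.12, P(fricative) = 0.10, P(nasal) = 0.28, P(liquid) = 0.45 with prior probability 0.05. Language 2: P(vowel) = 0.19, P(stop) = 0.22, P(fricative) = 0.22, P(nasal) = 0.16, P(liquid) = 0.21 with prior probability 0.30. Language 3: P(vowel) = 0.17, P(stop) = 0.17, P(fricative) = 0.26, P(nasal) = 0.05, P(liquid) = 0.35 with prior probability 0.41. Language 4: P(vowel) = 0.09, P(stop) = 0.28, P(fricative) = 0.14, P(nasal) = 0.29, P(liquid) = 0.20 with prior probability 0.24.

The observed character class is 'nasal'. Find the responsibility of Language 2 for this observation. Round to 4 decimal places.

The responsibility of component k is π_k f_k(x) divided by Σ_j π_j f_j(x).
Component likelihoods at x = 'nasal':
  f_1 = P(nasal | comp) = 0.28
  f_2 = P(nasal | comp) = 0.16
  f_3 = P(nasal | comp) = 0.05
  f_4 = P(nasal | comp) = 0.29
Weight by the priors:
  π_1·f_1 = 0.05 × 0.28 = 0.014
  π_2·f_2 = 0.30 × 0.16 = 0.048
  π_3·f_3 = 0.41 × 0.05 = 0.0205
  π_4·f_4 = 0.24 × 0.29 = 0.0696
Evidence: 0.014 + 0.048 + 0.0205 + 0.0696 = 0.1521
Responsibility of Language 2: 0.048 / 0.1521 ≈ 0.3156

0.3156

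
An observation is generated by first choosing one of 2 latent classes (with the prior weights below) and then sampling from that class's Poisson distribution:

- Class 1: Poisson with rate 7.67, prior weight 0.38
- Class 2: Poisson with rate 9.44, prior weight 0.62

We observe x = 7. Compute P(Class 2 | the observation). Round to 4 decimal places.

The responsibility of component k is π_k f_k(x) divided by Σ_j π_j f_j(x).
Poisson probabilities:
  f_1 = 0.144577
  f_2 = 0.10535
Unnormalised posteriors:
  π_1·f_1 = 0.38 × 0.144577 = 0.0549391
  π_2·f_2 = 0.62 × 0.10535 = 0.0653168
Marginal: 0.0549391 + 0.0653168 = 0.120256
So the posterior for Class 2 is 0.0653168 / 0.120256 ≈ 0.5431.

0.5431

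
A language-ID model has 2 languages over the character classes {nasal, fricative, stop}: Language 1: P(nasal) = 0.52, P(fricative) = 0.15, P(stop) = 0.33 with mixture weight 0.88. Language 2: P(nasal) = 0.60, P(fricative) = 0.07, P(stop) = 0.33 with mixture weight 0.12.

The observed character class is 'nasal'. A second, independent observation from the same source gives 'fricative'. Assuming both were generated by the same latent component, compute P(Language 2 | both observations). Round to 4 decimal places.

0.0684

Posterior ∝ prior × likelihood, so P(k | x) ∝ w_k f_k(x); normalise over all components.
Since both observations come from the same component, the likelihood for component k is f_k(x₁)·f_k(x₂).
  p_1 = [0.52] × [0.15] = 0.078
  p_2 = [0.6] × [0.07] = 0.042
Weight by the priors:
  w_1·p_1 = 0.88 × 0.078 = 0.06864
  w_2·p_2 = 0.12 × 0.042 = 0.00504
Normaliser: 0.06864 + 0.00504 = 0.07368
P(Language 2 | x) = 0.00504 / 0.07368 ≈ 0.0684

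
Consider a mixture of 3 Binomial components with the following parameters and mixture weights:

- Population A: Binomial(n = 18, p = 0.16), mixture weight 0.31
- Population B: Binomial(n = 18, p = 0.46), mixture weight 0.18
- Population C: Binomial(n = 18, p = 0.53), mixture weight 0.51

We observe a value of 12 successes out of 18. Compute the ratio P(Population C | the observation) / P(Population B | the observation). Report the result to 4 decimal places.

Posterior odds = (π_i f_i(x)) / (π_j f_j(x)); the normalising sum cancels.
Component likelihoods at x = 12 successes out of 18:
  L_A = 1.83564e-06
  L_B = 0.0413169
  L_C = 0.0983035
Odds = (0.51/0.18) × (0.0983035/0.0413169) = 2.83333 × 2.37926 ≈ 6.7412

6.7412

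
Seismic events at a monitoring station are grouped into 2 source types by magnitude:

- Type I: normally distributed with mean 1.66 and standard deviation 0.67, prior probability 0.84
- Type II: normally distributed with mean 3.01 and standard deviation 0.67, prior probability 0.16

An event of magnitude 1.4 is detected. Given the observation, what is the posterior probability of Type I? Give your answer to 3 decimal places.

The responsibility of component k is w_k f_k(x) divided by Σ_j w_j f_j(x).
Normal densities:
  p_I = (1/(0.67·√(2π)))·exp(−(1.4−1.66)²/(2·0.67²)) = 0.595436·exp(-0.07530) = 0.552249
  p_II = (1/(0.67·√(2π)))·exp(−(1.4−3.01)²/(2·0.67²)) = 0.595436·exp(-2.88717) = 0.0331859
Weight by the priors:
  w_I·p_I = 0.84 × 0.552249 = 0.463889
  w_II·p_II = 0.16 × 0.0331859 = 0.00530975
Sum: 0.463889 + 0.00530975 = 0.469199
P(Type I | 1.4) = 0.463889 / 0.469199 ≈ 0.989

0.989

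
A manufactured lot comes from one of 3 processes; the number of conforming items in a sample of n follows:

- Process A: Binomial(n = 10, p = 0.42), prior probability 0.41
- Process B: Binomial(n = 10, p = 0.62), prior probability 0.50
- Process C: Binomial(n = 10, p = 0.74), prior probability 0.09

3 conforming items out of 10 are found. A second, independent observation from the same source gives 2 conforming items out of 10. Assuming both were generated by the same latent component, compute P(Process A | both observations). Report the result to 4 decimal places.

P(component k | x) = w_k·f_k(x) / marginal(x), where marginal(x) = Σ_j w_j·f_j(x).
Since both observations come from the same component, the likelihood for component k is f_k(x₁)·f_k(x₂).
  L_A = [0.196302] × [0.101656] = 0.0199554
  L_B = [0.0327221] × [0.00752081] = 0.000246097
  L_C = [0.00390562] × [0.000514592] = 2.0098e-06
Prior × likelihood for each component:
  w_A·L_A = 0.41 × 0.0199554 = 0.00818171
  w_B·L_B = 0.50 × 0.000246097 = 0.000123048
  w_C·L_C = 0.09 × 2.0098e-06 = 1.80882e-07
Denominator: 0.00818171 + 0.000123048 + 1.80882e-07 = 0.00830494
P(Process A | x) = 0.00818171 / 0.00830494 ≈ 0.9852

0.9852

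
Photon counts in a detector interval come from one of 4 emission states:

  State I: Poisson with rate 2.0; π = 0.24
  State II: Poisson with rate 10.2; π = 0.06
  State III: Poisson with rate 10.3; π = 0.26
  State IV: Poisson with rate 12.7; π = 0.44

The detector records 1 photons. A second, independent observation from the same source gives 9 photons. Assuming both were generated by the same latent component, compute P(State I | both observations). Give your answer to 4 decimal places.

0.4541

The responsibility of component k is w_k f_k(x) divided by Σ_j w_j f_j(x).
Since both observations come from the same component, the likelihood for component k is f_k(x₁)·f_k(x₂).
  f_I = [0.270671] × [0.000190949] = 5.16843e-05
  f_II = [0.000379137] × [0.122415] = 4.64121e-05
  f_III = [0.000346421] × [0.120931] = 4.18931e-05
  f_IV = [3.87493e-05] × [0.0722654] = 2.80023e-06
Unnormalised posteriors:
  w_I·f_I = 0.24 × 5.16843e-05 = 1.24042e-05
  w_II·f_II = 0.06 × 4.64121e-05 = 2.78473e-06
  w_III·f_III = 0.26 × 4.18931e-05 = 1.08922e-05
  w_IV·f_IV = 0.44 × 2.80023e-06 = 1.2321e-06
Sum: 1.24042e-05 + 2.78473e-06 + 1.08922e-05 + 1.2321e-06 = 2.73133e-05
Responsibility of State I: 1.24042e-05 / 2.73133e-05 ≈ 0.4541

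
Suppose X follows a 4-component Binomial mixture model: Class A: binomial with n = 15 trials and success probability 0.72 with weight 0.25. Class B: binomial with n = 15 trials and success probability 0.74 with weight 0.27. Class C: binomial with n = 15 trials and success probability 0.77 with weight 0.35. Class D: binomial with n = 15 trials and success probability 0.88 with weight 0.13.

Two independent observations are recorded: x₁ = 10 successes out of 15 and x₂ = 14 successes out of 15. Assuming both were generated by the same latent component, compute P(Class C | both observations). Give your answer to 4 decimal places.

P(component k | x) = P(Z=k)·f_k(x) / marginal(x), where marginal(x) = Σ_j P(Z=j)·f_j(x).
Since both observations come from the same component, the likelihood for component k is f_k(x₁)·f_k(x₂).
  L_A = [C(15,10)·0.72^10·0.28^5 = 3003·0.0374391·0.00172104 = 0.193495] × [0.0422575] = 0.00817664
  L_B = [C(15,10)·0.74^10·0.26^5 = 3003·0.0492399·0.00118814 = 0.175687] × [0.0575849] = 0.0101169
  L_C = [C(15,10)·0.77^10·0.23^5 = 3003·0.0732668·0.000643634 = 0.141613] × [0.0888565] = 0.0125832
  L_D = [C(15,10)·0.88^10·0.12^5 = 3003·0.278501·2.48832e-05 = 0.0208108] × [0.300628] = 0.00625631
Weight by the priors:
  P(Z=A)·L_A = 0.25 × 0.00817664 = 0.00204416
  P(Z=B)·L_B = 0.27 × 0.0101169 = 0.00273157
  P(Z=C)·L_C = 0.35 × 0.0125832 = 0.00440412
  P(Z=D)·L_D = 0.13 × 0.00625631 = 0.00081332
Denominator: 0.00204416 + 0.00273157 + 0.00440412 + 0.00081332 = 0.00999316
P(Class C | x₁, x₂) ≈ 0.4407

0.4407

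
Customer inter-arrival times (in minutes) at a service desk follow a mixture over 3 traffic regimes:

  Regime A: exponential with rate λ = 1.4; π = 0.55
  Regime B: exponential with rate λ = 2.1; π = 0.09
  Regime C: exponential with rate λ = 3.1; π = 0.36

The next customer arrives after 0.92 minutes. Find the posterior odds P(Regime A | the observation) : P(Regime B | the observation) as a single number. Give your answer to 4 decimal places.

7.7574

Posterior odds = (π_i f_i(x)) / (π_j f_j(x)); the normalising sum cancels.
Exponential densities:
  L_A = 0.386151
  L_B = 0.304202
  L_C = 0.178959
Posterior odds = (π_A·L_A) / (π_B·L_B) = (0.55·0.386151) / (0.09·0.304202) = 0.212383 / 0.0273782 ≈ 7.7574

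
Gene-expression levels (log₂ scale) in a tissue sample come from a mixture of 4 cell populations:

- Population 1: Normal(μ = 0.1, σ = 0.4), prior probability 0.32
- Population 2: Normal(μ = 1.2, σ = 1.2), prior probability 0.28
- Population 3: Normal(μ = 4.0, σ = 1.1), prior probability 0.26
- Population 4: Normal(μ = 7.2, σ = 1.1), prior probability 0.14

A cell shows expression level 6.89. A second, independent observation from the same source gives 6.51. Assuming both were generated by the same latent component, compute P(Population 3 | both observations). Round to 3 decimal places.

0.005

Posterior ∝ prior × likelihood, so P(k | x) ∝ P(Z=k) f_k(x); normalise over all components.
Since both observations come from the same component, the likelihood for component k is f_k(x₁)·f_k(x₂).
  f_1 = [2.67755e-63] × [1.71911e-56] = 4.60299e-119
  f_2 = [4.36034e-06] × [1.86144e-05] = 8.11652e-11
  f_3 = [0.0114986] × [0.0268471] = 0.000308705
  f_4 = [0.348555] × [0.297904] = 0.103836
Weight by the priors:
  P(Z=1)·f_1 = 0.32 × 4.60299e-119 = 1.47296e-119
  P(Z=2)·f_2 = 0.28 × 8.11652e-11 = 2.27263e-11
  P(Z=3)·f_3 = 0.26 × 0.000308705 = 8.02632e-05
  P(Z=4)·f_4 = 0.14 × 0.103836 = 0.014537
Marginal: 1.47296e-119 + 2.27263e-11 + 8.02632e-05 + 0.014537 = 0.0146173
P(Population 3 | x₁, x₂) = 8.02632e-05 / 0.0146173 ≈ 0.005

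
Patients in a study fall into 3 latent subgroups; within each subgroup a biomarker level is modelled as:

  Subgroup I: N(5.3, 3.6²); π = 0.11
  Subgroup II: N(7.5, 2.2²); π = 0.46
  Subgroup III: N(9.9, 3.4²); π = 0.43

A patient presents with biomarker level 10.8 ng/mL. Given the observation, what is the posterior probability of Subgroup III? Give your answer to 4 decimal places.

Posterior ∝ prior × likelihood, so P(k | x) ∝ π_k f_k(x); normalise over all components.
Evaluate each component's likelihood at the observed value:
  L_I = (1/(3.6·√(2π)))·exp(−(10.8−5.3)²/(2·3.6²)) = 0.110817·exp(-1.16705) = 0.0344956
  L_II = (1/(2.2·√(2π)))·exp(−(10.8−7.5)²/(2·2.2²)) = 0.181337·exp(-1.12500) = 0.0588716
  L_III = (1/(3.4·√(2π)))·exp(−(10.8−9.9)²/(2·3.4²)) = 0.117336·exp(-0.03503) = 0.113296
Weight by the priors:
  π_I·L_I = 0.11 × 0.0344956 = 0.00379451
  π_II·L_II = 0.46 × 0.0588716 = 0.027081
  π_III·L_III = 0.43 × 0.113296 = 0.0487174
Sum: 0.00379451 + 0.027081 + 0.0487174 = 0.0795929
P(Subgroup III | x) ≈ 0.6121

0.6121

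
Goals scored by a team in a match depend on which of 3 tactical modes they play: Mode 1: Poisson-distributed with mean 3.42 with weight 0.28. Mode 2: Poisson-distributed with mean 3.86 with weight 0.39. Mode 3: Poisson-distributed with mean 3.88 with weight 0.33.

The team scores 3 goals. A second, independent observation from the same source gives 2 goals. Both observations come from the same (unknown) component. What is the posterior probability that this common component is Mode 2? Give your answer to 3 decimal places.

By Bayes' theorem, P(k | x) = π_k f_k(x) / Σ_j π_j f_j(x).
Since both observations come from the same component, the likelihood for component k is f_k(x₁)·f_k(x₂).
  p_1 = [0.218092] × [0.191309] = 0.041723
  p_2 = [0.201945] × [0.156952] = 0.0316958
  p_3 = [0.201039] × [0.155443] = 0.0312502
Multiply by the mixture weights:
  π_1·p_1 = 0.28 × 0.041723 = 0.0116824
  π_2·p_2 = 0.39 × 0.0316958 = 0.0123614
  π_3·p_3 = 0.33 × 0.0312502 = 0.0103126
Sum: 0.0116824 + 0.0123614 + 0.0103126 = 0.0343563
P(Mode 2 | x₁,x₂) ≈ 0.360

0.360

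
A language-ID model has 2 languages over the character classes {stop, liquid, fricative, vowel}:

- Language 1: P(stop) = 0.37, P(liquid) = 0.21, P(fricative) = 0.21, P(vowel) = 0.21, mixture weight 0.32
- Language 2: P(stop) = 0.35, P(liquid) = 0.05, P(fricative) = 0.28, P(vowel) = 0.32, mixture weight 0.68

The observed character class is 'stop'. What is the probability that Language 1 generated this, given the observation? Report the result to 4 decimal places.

Posterior ∝ prior × likelihood, so P(k | x) ∝ π_k f_k(x); normalise over all components.
Categorical probabilities:
  f_1 = 0.37
  f_2 = 0.35
Multiply by the mixture weights:
  π_1·f_1 = 0.32 × 0.37 = 0.1184
  π_2·f_2 = 0.68 × 0.35 = 0.238
Marginal: 0.1184 + 0.238 = 0.3564
So the posterior for Language 1 is 0.1184 / 0.3564 ≈ 0.3322.

0.3322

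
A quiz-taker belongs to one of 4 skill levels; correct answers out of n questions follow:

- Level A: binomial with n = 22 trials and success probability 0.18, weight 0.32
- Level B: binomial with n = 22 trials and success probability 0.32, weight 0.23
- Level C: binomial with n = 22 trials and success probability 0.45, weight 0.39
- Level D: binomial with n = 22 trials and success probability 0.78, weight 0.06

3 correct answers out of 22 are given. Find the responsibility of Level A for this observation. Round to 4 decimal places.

By Bayes' theorem, P(k | x) = P(Z=k) f_k(x) / Σ_j P(Z=j) f_j(x).
Component likelihoods at x = 3 correct answers out of 22:
  L_A = 0.20692
  L_B = 0.0331619
  L_C = 0.001637
  L_D = 2.34334e-10
Prior × likelihood for each component:
  P(Z=A)·L_A = 0.32 × 0.20692 = 0.0662142
  P(Z=B)·L_B = 0.23 × 0.0331619 = 0.00762725
  P(Z=C)·L_C = 0.39 × 0.001637 = 0.000638431
  P(Z=D)·L_D = 0.06 × 2.34334e-10 = 1.406e-11
Denominator: 0.0662142 + 0.00762725 + 0.000638431 + 1.406e-11 = 0.0744799
P(Level A | data) = 0.0662142 / 0.0744799 ≈ 0.8890

0.8890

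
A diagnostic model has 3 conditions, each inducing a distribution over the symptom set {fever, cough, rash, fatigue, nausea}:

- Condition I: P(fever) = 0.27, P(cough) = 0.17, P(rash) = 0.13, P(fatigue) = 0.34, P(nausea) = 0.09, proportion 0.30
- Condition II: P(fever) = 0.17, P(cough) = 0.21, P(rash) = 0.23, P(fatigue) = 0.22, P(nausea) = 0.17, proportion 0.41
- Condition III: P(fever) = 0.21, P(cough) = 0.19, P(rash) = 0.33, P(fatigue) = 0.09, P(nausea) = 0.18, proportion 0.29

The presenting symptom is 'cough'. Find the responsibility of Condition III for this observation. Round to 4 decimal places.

The responsibility of component k is P(Z=k) f_k(x) divided by Σ_j P(Z=j) f_j(x).
Evaluate each component's likelihood at the observed value:
  f_I = 0.17
  f_II = 0.21
  f_III = 0.19
Multiply by the mixture weights:
  P(Z=I)·f_I = 0.30 × 0.17 = 0.051
  P(Z=II)·f_II = 0.41 × 0.21 = 0.0861
  P(Z=III)·f_III = 0.29 × 0.19 = 0.0551
Sum: 0.051 + 0.0861 + 0.0551 = 0.1922
So the posterior for Condition III is 0.0551 / 0.1922 ≈ 0.2867.

0.2867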